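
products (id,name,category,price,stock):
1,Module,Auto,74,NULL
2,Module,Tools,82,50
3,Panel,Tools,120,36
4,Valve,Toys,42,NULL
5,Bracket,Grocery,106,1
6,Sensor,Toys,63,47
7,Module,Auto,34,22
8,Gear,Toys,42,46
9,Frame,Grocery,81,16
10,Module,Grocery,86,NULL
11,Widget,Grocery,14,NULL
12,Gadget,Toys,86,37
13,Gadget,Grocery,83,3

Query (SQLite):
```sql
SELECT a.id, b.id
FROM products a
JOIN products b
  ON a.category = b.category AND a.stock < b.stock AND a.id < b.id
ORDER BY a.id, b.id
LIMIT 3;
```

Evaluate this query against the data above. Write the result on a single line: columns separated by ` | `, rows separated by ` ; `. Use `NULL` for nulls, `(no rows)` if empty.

Pairs (a,b) with same category, a.stock < b.stock, a.id < b.id.
category groups: Auto:{1,7} Grocery:{5,9,10,11,13} Tools:{2,3} Toys:{4,6,8,12}
Ordered by (a.id, b.id); first 3.

5 | 9 ; 5 | 13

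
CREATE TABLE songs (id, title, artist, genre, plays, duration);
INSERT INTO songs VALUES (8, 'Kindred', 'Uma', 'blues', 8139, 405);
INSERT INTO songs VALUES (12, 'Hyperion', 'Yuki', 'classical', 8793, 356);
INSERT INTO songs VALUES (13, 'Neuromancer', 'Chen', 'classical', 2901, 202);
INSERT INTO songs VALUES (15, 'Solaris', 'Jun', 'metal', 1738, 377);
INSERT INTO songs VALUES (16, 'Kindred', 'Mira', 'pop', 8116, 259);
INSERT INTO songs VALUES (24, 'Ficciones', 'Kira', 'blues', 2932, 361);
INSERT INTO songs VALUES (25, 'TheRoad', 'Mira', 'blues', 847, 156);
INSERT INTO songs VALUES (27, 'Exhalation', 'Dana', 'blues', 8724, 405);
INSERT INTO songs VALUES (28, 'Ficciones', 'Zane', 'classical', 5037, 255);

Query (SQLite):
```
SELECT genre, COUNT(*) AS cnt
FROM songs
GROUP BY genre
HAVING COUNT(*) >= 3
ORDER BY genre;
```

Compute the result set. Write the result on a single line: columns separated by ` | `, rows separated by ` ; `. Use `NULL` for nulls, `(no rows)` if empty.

blues | 4 ; classical | 3

Partition songs by genre; compute COUNT(*) within each group.
HAVING: keep groups with count ≥ 3.
  blues: ids {8, 24, 25, 27} → COUNT(*)=4
  classical: ids {12, 13, 28} → COUNT(*)=3
  metal: ids {15} → COUNT(*)=1
  pop: ids {16} → COUNT(*)=1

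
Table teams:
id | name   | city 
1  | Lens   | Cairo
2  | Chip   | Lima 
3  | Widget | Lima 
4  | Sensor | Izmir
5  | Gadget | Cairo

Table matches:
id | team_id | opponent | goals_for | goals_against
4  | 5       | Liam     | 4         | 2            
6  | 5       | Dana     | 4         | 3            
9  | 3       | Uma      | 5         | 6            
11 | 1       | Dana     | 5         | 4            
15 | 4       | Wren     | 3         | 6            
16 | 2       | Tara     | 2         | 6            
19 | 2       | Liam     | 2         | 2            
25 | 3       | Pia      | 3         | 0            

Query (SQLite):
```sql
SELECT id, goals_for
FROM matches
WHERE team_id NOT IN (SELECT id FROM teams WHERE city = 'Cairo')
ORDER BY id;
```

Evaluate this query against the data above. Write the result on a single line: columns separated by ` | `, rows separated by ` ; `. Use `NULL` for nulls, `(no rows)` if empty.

Inner query: teams.id where city = 'Cairo'.
Outer: keep matches rows whose team_id is not in that set.
Inner query → {1, 5}

9 | 5 ; 15 | 3 ; 16 | 2 ; 19 | 2 ; 25 | 3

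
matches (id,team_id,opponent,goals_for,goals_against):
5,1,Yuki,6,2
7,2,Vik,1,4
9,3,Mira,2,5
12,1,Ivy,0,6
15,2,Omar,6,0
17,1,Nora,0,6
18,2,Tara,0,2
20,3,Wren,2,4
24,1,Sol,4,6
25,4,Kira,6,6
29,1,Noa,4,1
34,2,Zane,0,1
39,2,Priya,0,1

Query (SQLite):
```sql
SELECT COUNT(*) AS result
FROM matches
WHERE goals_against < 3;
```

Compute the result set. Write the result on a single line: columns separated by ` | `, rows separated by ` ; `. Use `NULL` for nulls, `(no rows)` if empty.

6

Rows where goals_against < 3 → goals_for values: [6, 6, 0, 4, 0, 0].
COUNT(*) counts rows → 6.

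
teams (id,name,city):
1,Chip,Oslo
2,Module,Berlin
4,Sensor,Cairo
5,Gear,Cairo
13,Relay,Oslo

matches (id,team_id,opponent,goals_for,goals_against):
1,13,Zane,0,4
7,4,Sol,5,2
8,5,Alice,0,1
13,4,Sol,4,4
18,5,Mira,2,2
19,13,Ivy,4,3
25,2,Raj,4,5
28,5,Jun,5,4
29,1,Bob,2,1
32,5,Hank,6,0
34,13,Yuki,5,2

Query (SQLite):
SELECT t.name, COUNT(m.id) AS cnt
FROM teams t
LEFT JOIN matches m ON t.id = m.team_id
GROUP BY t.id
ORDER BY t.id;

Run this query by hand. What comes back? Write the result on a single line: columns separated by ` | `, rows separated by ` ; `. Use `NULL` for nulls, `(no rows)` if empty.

Chip | 1 ; Module | 1 ; Sensor | 2 ; Gear | 4 ; Relay | 3

LEFT JOIN keeps every teams row; unmatched ones get NULL for matches columns.
Group by teams.id and compute COUNT(m.id). COUNT(col) of an all-NULL group is 0.
  1: ids {29} → COUNT(m.id)=1
  2: ids {25} → COUNT(m.id)=1
  4: ids {7, 13} → COUNT(m.id)=2
  5: ids {8, 18, 28, 32} → COUNT(m.id)=4
  13: ids {1, 19, 34} → COUNT(m.id)=3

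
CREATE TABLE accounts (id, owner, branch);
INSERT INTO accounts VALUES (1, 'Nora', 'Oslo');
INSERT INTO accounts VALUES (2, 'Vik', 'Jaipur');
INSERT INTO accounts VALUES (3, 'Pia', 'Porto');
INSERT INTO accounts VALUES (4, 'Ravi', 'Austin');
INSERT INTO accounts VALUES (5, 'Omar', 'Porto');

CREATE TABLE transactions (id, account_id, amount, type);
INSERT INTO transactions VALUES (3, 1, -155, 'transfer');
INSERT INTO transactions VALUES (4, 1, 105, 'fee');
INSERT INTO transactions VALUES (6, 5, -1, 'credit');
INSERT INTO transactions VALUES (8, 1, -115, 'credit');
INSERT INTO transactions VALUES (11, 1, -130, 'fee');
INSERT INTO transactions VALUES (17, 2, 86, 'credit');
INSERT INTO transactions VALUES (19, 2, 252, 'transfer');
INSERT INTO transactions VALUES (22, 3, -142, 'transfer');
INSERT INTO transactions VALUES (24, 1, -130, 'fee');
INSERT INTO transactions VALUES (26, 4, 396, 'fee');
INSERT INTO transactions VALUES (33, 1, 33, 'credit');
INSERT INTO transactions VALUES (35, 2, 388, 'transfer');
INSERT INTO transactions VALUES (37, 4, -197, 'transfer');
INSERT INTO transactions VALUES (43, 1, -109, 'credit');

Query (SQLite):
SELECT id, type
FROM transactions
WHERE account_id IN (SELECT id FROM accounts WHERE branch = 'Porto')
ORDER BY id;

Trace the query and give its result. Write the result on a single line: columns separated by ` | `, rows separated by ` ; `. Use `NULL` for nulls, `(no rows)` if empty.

Inner query: accounts.id where branch = 'Porto'.
Outer: keep transactions rows whose account_id is in that set.
Inner query → {3, 5}

6 | credit ; 22 | transfer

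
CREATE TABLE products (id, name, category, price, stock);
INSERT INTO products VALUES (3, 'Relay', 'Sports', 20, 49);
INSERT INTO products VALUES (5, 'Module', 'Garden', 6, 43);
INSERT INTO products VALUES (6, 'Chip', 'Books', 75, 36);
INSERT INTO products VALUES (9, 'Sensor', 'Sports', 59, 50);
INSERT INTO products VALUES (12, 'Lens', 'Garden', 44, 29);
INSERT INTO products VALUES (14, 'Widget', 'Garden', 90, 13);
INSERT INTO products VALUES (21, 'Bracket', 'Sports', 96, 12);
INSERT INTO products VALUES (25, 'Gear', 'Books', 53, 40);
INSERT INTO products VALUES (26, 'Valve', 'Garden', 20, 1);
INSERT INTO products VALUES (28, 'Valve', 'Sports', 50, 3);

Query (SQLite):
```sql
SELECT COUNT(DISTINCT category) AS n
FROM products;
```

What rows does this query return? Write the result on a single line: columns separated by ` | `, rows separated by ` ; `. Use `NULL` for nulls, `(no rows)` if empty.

3

Count distinct non-NULL category values.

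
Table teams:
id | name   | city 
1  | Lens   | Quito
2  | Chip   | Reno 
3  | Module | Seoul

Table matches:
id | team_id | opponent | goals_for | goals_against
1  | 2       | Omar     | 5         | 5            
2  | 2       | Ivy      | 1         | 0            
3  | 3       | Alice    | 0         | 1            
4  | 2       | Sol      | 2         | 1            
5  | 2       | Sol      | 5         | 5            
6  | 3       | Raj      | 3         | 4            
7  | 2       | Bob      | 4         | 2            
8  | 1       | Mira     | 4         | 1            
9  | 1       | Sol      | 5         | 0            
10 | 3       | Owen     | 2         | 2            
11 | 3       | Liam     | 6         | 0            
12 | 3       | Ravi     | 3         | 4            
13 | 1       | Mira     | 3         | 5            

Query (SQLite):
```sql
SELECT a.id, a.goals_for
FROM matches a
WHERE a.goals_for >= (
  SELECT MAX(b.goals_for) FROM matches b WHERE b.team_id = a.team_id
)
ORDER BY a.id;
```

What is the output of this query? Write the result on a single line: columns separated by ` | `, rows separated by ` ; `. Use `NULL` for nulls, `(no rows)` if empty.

For each matches row a, compute MAX(goals_for) over rows sharing a.team_id.
Keep row a if a.goals_for >= that per-group MAX.
  team_id=1: MAX(goals_for) = 5
  team_id=2: MAX(goals_for) = 5
  team_id=3: MAX(goals_for) = 6

1 | 5 ; 5 | 5 ; 9 | 5 ; 11 | 6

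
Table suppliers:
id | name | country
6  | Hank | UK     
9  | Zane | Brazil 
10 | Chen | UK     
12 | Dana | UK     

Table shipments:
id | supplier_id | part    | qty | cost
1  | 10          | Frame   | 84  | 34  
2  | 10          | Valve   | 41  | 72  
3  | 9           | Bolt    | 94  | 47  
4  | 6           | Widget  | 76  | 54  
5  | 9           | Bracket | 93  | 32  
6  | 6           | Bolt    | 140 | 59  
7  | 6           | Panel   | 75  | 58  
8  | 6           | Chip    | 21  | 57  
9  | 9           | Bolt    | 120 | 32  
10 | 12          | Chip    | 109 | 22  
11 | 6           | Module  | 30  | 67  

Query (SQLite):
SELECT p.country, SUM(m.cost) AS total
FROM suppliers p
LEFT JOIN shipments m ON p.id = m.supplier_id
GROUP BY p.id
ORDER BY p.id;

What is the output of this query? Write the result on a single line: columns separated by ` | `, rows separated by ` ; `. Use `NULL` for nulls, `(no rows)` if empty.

UK | 295 ; Brazil | 111 ; UK | 106 ; UK | 22

LEFT JOIN keeps every suppliers row; unmatched ones get NULL for shipments columns.
Group by suppliers.id and compute SUM(m.cost). SUM over an all-NULL group is NULL.
  6: ids {4, 6, 7, 8, 11} → SUM(m.cost)=295
  9: ids {3, 5, 9} → SUM(m.cost)=111
  10: ids {1, 2} → SUM(m.cost)=106
  12: ids {10} → SUM(m.cost)=22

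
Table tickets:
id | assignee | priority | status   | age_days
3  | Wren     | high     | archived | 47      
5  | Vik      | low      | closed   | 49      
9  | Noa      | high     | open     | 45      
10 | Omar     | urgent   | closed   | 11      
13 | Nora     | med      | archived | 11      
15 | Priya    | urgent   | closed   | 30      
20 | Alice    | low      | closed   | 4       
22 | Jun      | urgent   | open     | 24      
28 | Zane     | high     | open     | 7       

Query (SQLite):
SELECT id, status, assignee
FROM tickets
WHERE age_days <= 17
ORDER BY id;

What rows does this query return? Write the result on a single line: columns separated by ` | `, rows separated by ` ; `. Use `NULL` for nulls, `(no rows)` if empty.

10 | closed | Omar ; 13 | archived | Nora ; 20 | closed | Alice ; 28 | open | Zane

age_days <= 17: ids {10, 13, 20, 28}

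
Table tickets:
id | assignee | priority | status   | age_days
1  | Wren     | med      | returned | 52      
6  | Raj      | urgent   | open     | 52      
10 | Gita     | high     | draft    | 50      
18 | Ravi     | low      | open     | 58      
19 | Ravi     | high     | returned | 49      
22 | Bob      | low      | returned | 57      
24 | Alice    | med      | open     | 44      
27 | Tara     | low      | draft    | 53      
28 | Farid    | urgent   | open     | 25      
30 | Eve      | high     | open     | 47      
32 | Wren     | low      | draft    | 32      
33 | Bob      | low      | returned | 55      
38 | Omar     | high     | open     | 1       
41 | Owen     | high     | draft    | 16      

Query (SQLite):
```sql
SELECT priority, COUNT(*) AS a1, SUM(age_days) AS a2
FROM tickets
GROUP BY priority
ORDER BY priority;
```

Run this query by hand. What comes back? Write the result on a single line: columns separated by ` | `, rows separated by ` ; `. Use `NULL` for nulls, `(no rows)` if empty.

high | 5 | 163 ; low | 5 | 255 ; med | 2 | 96 ; urgent | 2 | 77

Group tickets by priority.
Per group compute: COUNT(*), SUM(age_days).
  high: ids {10, 19, 30, 38, 41} → COUNT(*)=5, SUM(age_days)=163
  low: ids {18, 22, 27, 32, 33} → COUNT(*)=5, SUM(age_days)=255
  med: ids {1, 24} → COUNT(*)=2, SUM(age_days)=96
  urgent: ids {6, 28} → COUNT(*)=2, SUM(age_days)=77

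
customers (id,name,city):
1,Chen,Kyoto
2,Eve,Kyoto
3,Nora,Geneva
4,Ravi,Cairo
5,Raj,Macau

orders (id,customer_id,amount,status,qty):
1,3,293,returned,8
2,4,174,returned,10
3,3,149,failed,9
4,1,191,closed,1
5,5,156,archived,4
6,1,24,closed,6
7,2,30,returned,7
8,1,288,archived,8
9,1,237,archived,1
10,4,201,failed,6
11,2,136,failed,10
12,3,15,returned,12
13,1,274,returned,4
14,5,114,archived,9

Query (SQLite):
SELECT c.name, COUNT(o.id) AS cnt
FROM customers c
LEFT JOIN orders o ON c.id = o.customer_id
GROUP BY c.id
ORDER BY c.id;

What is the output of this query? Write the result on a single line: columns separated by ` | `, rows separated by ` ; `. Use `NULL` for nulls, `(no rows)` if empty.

Chen | 5 ; Eve | 2 ; Nora | 3 ; Ravi | 2 ; Raj | 2

LEFT JOIN keeps every customers row; unmatched ones get NULL for orders columns.
Group by customers.id and compute COUNT(o.id). COUNT(col) of an all-NULL group is 0.
  1: ids {4, 6, 8, 9, 13} → COUNT(o.id)=5
  2: ids {7, 11} → COUNT(o.id)=2
  3: ids {1, 3, 12} → COUNT(o.id)=3
  4: ids {2, 10} → COUNT(o.id)=2
  5: ids {5, 14} → COUNT(o.id)=2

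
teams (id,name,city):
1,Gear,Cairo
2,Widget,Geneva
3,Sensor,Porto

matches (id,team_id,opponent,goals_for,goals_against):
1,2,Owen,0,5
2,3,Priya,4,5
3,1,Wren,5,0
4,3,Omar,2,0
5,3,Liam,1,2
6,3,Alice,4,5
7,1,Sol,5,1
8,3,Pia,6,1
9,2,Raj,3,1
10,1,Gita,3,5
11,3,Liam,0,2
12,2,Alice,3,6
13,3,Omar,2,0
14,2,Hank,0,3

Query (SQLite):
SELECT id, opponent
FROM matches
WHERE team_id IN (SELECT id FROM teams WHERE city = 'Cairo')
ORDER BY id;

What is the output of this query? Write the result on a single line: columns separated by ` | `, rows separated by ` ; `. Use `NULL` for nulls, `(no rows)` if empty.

3 | Wren ; 7 | Sol ; 10 | Gita

Inner query: teams.id where city = 'Cairo'.
Outer: keep matches rows whose team_id is in that set.
Inner query → {1}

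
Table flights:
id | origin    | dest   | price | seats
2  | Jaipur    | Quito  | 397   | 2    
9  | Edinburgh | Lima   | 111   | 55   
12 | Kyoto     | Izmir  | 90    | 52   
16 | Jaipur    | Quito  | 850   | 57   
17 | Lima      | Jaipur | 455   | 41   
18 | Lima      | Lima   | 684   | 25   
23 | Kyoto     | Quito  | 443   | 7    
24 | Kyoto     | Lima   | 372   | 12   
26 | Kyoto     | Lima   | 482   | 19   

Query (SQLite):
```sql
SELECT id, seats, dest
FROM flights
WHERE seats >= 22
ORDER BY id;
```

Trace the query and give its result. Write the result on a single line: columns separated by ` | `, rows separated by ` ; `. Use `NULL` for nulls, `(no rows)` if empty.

9 | 55 | Lima ; 12 | 52 | Izmir ; 16 | 57 | Quito ; 17 | 41 | Jaipur ; 18 | 25 | Lima

seats >= 22: ids {9, 12, 16, 17, 18}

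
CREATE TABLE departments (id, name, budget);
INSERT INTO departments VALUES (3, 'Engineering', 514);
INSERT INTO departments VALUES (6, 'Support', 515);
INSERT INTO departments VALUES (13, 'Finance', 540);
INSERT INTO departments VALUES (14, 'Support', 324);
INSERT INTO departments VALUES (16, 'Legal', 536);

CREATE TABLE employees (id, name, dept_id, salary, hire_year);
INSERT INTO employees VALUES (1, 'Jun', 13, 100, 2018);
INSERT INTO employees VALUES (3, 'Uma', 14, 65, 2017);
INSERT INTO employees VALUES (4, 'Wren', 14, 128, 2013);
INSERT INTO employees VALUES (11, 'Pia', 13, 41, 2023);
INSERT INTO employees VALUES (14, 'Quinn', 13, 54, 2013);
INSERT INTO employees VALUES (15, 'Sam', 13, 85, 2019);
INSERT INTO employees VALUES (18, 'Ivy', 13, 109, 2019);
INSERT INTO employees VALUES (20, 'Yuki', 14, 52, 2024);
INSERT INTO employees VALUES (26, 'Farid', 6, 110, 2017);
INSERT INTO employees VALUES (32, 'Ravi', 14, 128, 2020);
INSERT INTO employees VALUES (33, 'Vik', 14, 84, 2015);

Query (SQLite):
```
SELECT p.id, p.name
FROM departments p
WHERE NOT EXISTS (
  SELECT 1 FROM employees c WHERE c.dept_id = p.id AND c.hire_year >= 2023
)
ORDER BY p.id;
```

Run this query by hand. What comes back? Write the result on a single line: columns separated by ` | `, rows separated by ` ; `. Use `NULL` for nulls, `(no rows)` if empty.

For each departments row, check whether any employees with matching dept_id has hire_year >= 2023.
Keep rows where that is false.

3 | Engineering ; 6 | Support ; 16 | Legal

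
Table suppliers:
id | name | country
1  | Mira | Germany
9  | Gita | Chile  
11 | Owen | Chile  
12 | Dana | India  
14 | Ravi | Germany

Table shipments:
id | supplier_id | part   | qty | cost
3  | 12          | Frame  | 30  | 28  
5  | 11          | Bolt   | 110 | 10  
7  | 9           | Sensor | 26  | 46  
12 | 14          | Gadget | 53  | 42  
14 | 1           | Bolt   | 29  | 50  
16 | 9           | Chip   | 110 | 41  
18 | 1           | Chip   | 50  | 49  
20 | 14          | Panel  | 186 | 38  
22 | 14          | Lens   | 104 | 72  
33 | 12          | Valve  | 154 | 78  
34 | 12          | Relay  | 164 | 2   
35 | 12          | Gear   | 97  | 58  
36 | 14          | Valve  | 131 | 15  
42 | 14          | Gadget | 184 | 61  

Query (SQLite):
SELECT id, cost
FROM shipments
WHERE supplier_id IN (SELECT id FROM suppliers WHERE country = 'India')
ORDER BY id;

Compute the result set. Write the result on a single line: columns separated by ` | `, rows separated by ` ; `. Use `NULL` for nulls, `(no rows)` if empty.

3 | 28 ; 33 | 78 ; 34 | 2 ; 35 | 58

Inner query: suppliers.id where country = 'India'.
Outer: keep shipments rows whose supplier_id is in that set.
Inner query → {12}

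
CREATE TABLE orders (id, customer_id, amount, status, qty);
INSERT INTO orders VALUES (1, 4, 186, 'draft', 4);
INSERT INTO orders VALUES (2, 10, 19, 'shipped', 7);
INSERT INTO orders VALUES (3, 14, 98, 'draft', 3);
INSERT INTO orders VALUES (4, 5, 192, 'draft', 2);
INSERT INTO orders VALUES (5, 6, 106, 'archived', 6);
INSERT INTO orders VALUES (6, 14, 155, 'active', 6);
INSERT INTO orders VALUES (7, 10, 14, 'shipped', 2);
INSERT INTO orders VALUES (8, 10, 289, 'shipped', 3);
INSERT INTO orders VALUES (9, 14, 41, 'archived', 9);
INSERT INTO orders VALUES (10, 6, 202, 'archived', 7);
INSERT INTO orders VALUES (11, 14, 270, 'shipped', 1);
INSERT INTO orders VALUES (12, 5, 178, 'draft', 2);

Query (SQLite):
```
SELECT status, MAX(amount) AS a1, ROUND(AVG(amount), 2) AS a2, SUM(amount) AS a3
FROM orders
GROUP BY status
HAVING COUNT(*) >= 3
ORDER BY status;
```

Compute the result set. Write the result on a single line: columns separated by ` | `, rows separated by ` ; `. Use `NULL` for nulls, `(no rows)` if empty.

archived | 202 | 116.33 | 349 ; draft | 192 | 163.5 | 654 ; shipped | 289 | 148 | 592

Group orders by status.
Per group compute: MAX(amount), ROUND(AVG(amount), 2), SUM(amount).
HAVING: drop groups with fewer than 3 rows.
  active: ids {6} → MAX(amount)=155, ROUND(AVG(amount), 2)=155, SUM(amount)=155
  archived: ids {5, 9, 10} → MAX(amount)=202, ROUND(AVG(amount), 2)=116.33, SUM(amount)=349
  draft: ids {1, 3, 4, 12} → MAX(amount)=192, ROUND(AVG(amount), 2)=163.5, SUM(amount)=654
  shipped: ids {2, 7, 8, 11} → MAX(amount)=289, ROUND(AVG(amount), 2)=148, SUM(amount)=592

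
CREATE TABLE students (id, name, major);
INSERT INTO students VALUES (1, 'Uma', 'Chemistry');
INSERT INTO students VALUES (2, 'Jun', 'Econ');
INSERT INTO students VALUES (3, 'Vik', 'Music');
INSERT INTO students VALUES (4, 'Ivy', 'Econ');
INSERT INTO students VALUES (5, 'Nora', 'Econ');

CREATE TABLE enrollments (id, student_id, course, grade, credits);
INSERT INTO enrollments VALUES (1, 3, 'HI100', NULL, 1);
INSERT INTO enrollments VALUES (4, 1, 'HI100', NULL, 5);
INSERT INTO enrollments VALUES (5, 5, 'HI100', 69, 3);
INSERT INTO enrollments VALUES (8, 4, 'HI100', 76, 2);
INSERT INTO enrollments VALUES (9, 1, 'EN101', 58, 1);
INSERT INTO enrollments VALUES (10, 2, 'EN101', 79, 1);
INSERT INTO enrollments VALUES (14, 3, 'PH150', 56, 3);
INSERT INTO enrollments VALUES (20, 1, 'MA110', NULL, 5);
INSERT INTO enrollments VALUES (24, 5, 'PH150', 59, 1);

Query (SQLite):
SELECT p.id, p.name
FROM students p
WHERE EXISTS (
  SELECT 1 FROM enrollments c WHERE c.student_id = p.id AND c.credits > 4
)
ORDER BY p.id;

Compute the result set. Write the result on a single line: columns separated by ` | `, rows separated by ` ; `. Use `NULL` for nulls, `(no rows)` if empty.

For each students row, check whether any enrollments with matching student_id has credits > 4.
Keep rows where that is true.

1 | Uma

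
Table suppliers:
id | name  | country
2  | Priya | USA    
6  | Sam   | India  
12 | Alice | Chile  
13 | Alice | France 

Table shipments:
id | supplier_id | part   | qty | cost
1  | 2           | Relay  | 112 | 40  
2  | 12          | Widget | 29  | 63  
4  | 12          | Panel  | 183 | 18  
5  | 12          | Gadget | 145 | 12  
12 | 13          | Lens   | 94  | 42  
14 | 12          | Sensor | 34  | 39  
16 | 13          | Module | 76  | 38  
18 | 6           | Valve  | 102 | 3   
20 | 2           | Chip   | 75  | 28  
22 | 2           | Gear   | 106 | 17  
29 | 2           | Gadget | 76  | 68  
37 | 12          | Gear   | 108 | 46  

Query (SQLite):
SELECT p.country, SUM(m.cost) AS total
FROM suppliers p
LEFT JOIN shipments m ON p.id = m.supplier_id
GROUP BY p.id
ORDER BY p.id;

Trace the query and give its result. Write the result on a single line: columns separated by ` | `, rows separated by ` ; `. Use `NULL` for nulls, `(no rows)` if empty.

USA | 153 ; India | 3 ; Chile | 178 ; France | 80

LEFT JOIN keeps every suppliers row; unmatched ones get NULL for shipments columns.
Group by suppliers.id and compute SUM(m.cost). SUM over an all-NULL group is NULL.
  2: ids {1, 20, 22, 29} → SUM(m.cost)=153
  6: ids {18} → SUM(m.cost)=3
  12: ids {2, 4, 5, 14, 37} → SUM(m.cost)=178
  13: ids {12, 16} → SUM(m.cost)=80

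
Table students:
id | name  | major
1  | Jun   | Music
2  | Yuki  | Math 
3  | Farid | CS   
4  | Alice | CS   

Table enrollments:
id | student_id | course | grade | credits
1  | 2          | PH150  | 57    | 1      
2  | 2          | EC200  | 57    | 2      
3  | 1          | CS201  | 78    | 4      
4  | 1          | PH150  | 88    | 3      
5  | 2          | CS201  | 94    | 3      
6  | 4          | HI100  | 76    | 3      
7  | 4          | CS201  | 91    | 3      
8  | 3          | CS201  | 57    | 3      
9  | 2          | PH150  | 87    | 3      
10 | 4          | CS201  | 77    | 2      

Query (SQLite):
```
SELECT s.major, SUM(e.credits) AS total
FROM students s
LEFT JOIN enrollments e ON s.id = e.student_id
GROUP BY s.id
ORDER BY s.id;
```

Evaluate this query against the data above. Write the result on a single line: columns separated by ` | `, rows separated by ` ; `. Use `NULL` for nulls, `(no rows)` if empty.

Music | 7 ; Math | 9 ; CS | 3 ; CS | 8

LEFT JOIN keeps every students row; unmatched ones get NULL for enrollments columns.
Group by students.id and compute SUM(e.credits). SUM over an all-NULL group is NULL.
  1: ids {3, 4} → SUM(e.credits)=7
  2: ids {1, 2, 5, 9} → SUM(e.credits)=9
  3: ids {8} → SUM(e.credits)=3
  4: ids {6, 7, 10} → SUM(e.credits)=8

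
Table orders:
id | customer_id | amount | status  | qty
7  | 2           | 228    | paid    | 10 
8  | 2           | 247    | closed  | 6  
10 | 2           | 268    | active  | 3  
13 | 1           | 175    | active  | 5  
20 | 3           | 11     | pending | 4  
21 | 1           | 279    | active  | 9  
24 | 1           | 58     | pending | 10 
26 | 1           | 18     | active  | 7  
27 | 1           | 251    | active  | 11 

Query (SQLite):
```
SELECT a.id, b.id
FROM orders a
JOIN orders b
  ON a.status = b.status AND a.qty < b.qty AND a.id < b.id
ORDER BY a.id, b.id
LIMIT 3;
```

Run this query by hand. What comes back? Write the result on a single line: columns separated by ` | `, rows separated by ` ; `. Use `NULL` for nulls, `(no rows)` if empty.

10 | 13 ; 10 | 21 ; 10 | 26

Pairs (a,b) with same status, a.qty < b.qty, a.id < b.id.
status groups: active:{10,13,21,26,27} closed:{8} paid:{7} pending:{20,24}
Ordered by (a.id, b.id); first 3.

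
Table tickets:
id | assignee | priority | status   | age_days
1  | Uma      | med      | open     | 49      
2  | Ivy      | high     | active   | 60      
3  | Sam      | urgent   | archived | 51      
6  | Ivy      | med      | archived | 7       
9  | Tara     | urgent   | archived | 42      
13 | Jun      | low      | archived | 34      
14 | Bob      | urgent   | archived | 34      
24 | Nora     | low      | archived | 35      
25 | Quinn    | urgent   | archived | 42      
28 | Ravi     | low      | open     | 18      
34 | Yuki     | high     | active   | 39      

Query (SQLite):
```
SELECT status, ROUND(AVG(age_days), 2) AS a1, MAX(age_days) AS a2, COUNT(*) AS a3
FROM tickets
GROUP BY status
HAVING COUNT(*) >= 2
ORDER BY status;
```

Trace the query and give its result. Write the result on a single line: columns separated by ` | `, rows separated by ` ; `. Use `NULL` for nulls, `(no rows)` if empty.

active | 49.5 | 60 | 2 ; archived | 35 | 51 | 7 ; open | 33.5 | 49 | 2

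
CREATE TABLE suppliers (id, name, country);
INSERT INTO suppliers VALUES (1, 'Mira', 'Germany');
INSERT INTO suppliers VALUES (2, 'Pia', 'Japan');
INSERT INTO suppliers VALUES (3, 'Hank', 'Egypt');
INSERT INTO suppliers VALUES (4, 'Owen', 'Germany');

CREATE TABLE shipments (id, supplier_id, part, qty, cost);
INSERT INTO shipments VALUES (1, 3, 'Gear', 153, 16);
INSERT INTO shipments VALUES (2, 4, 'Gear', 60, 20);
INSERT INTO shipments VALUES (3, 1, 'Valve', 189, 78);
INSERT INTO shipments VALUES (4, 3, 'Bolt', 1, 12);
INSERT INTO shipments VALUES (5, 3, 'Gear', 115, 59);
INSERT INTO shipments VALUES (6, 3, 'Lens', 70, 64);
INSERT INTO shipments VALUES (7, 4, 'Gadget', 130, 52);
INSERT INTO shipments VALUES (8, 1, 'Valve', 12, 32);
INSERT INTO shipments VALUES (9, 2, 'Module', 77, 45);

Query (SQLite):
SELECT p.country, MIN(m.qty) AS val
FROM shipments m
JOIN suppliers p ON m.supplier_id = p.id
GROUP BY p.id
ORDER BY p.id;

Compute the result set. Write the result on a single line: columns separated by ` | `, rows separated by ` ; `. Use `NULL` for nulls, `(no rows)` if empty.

Join each shipments row to its suppliers via supplier_id.
Group joined rows by suppliers.id; compute MIN(m.qty) per group.
  1: ids {3, 8} → MIN(m.qty)=12
  2: ids {9} → MIN(m.qty)=77
  3: ids {1, 4, 5, 6} → MIN(m.qty)=1
  4: ids {2, 7} → MIN(m.qty)=60

Germany | 12 ; Japan | 77 ; Egypt | 1 ; Germany | 60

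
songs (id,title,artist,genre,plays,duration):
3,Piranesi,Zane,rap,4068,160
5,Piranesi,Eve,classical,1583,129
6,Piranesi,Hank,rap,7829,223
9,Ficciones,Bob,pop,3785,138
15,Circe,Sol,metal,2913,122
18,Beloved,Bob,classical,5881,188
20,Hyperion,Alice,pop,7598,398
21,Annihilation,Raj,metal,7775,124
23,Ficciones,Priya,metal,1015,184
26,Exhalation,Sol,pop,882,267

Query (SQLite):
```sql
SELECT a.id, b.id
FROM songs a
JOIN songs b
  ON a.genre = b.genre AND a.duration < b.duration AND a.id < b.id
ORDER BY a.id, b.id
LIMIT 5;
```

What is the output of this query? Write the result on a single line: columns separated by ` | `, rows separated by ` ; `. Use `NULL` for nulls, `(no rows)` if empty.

3 | 6 ; 5 | 18 ; 9 | 20 ; 9 | 26 ; 15 | 21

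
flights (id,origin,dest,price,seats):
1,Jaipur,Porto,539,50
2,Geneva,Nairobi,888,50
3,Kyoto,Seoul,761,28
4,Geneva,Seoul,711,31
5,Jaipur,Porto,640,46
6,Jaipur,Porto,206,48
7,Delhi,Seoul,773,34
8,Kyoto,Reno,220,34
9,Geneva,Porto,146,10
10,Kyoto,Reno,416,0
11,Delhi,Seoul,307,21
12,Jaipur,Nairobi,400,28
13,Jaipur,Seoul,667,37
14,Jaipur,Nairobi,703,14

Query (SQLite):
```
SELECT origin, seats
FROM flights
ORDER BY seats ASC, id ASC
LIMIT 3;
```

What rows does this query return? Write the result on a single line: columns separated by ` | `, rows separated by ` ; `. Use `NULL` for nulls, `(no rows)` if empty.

Kyoto | 0 ; Geneva | 10 ; Jaipur | 14

Sort by seats asc, tiebreak id asc: (0, id=10), (10, id=9), (14, id=14), (21, id=11), (28, id=3), (28, id=12) …. Take first 3.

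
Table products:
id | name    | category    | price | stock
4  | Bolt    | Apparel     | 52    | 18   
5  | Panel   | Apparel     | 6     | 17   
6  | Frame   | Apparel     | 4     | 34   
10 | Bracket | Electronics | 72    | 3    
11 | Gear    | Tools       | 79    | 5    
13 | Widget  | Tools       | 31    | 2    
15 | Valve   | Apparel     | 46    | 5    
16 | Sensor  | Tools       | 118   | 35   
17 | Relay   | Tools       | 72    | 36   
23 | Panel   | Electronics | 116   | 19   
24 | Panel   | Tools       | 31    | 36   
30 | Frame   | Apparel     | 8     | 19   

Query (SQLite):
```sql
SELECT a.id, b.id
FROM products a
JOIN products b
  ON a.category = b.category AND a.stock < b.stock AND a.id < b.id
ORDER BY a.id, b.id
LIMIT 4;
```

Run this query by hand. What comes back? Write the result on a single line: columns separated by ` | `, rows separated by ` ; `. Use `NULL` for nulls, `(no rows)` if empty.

4 | 6 ; 4 | 30 ; 5 | 6 ; 5 | 30

Pairs (a,b) with same category, a.stock < b.stock, a.id < b.id.
category groups: Apparel:{4,5,6,15,30} Electronics:{10,23} Tools:{11,13,16,17,24}
Ordered by (a.id, b.id); first 4.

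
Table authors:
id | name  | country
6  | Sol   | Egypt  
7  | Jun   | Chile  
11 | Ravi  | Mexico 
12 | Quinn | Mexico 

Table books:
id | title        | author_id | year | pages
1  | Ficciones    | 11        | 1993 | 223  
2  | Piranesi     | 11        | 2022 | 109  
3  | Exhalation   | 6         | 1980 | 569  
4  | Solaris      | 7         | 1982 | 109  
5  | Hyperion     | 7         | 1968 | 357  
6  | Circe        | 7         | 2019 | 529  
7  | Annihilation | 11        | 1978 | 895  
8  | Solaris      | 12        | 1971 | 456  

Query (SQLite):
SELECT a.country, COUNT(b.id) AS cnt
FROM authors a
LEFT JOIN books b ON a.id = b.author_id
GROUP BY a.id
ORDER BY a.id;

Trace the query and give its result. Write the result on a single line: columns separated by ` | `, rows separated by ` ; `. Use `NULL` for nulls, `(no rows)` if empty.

LEFT JOIN keeps every authors row; unmatched ones get NULL for books columns.
Group by authors.id and compute COUNT(b.id). COUNT(col) of an all-NULL group is 0.
  6: ids {3} → COUNT(b.id)=1
  7: ids {4, 5, 6} → COUNT(b.id)=3
  11: ids {1, 2, 7} → COUNT(b.id)=3
  12: ids {8} → COUNT(b.id)=1

Egypt | 1 ; Chile | 3 ; Mexico | 3 ; Mexico | 1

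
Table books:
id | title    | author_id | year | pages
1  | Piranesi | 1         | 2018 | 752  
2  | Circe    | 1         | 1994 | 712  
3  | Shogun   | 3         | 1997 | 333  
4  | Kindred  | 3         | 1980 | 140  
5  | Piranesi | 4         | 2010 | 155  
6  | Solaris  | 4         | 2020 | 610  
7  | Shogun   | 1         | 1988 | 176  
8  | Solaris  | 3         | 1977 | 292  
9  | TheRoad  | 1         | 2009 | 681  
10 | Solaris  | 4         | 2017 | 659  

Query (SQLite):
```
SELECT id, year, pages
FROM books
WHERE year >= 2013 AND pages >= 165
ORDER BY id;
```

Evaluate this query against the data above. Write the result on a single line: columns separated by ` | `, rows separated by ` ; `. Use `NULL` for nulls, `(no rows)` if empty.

year >= 2013: ids {1, 6, 10}
pages >= 165: ids {1, 2, 3, 6, 7, 8, 9, 10}
Combine with AND.

1 | 2018 | 752 ; 6 | 2020 | 610 ; 10 | 2017 | 659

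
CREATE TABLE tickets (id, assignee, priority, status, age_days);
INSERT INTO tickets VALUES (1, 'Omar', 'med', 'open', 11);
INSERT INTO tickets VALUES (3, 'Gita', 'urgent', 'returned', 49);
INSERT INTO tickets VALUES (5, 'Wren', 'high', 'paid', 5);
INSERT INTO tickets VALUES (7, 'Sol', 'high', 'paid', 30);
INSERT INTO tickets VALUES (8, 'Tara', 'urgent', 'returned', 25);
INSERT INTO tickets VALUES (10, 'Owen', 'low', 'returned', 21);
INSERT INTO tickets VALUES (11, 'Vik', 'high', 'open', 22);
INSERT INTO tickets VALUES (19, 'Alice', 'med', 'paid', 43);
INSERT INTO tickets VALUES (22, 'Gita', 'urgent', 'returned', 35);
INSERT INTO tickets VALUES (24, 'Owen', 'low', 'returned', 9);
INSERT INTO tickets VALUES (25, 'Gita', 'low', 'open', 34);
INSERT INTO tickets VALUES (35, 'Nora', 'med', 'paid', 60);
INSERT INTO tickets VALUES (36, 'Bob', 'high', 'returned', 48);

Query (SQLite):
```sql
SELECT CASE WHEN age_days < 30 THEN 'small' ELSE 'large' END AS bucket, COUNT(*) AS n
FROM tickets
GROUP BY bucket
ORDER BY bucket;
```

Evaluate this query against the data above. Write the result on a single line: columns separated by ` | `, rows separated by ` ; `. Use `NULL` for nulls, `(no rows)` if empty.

large | 7 ; small | 6

Bucket rows by age_days < 30 → 'small' else 'large'; count each bucket.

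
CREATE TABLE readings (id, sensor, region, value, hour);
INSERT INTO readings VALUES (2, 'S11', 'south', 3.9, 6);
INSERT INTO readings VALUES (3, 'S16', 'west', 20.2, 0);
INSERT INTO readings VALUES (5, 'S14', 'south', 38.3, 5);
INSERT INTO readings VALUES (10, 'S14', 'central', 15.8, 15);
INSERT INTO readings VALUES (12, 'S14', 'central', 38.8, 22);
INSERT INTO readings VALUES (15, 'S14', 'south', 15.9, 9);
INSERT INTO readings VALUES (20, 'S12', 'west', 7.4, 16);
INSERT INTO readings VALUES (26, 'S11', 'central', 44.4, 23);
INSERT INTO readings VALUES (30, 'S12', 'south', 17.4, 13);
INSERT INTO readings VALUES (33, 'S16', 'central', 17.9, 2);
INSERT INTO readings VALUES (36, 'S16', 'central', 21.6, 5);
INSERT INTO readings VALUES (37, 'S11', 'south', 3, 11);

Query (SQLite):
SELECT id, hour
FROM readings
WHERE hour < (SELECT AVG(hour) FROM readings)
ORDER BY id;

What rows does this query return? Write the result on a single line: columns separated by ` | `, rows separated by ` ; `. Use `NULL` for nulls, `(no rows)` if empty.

2 | 6 ; 3 | 0 ; 5 | 5 ; 15 | 9 ; 33 | 2 ; 36 | 5

Scalar subquery: AVG(hour) over all readings rows = 10.583333 (≈; comparison uses full precision).
Keep rows where hour < that value.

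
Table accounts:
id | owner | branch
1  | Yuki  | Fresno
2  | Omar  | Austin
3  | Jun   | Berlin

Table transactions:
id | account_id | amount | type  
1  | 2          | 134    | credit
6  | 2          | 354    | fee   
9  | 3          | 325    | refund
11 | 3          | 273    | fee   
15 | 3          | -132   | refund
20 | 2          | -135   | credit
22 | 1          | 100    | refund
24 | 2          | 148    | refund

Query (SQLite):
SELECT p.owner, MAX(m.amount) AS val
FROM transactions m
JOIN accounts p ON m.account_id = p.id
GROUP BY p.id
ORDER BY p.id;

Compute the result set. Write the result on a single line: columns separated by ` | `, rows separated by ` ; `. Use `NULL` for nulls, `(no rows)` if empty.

Yuki | 100 ; Omar | 354 ; Jun | 325

Join each transactions row to its accounts via account_id.
Group joined rows by accounts.id; compute MAX(m.amount) per group.
  1: ids {22} → MAX(m.amount)=100
  2: ids {1, 6, 20, 24} → MAX(m.amount)=354
  3: ids {9, 11, 15} → MAX(m.amount)=325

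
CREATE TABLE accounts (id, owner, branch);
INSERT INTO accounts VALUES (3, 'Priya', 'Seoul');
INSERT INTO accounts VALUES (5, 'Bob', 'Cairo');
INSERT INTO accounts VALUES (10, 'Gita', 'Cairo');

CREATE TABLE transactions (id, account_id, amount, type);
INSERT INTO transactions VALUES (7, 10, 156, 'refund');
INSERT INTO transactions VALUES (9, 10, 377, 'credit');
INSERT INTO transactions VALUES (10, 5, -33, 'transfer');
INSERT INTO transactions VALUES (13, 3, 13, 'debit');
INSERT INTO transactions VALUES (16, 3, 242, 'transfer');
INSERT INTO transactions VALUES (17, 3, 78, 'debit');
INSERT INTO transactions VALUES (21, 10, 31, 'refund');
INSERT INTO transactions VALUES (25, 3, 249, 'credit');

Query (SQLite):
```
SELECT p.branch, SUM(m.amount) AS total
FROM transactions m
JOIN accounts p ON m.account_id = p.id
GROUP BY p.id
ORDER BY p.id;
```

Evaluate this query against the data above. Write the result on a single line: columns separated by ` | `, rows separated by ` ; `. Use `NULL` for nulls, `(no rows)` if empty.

Seoul | 582 ; Cairo | -33 ; Cairo | 564

Join each transactions row to its accounts via account_id.
Group joined rows by accounts.id; compute SUM(m.amount) per group.
  3: ids {13, 16, 17, 25} → SUM(m.amount)=582
  5: ids {10} → SUM(m.amount)=-33
  10: ids {7, 9, 21} → SUM(m.amount)=564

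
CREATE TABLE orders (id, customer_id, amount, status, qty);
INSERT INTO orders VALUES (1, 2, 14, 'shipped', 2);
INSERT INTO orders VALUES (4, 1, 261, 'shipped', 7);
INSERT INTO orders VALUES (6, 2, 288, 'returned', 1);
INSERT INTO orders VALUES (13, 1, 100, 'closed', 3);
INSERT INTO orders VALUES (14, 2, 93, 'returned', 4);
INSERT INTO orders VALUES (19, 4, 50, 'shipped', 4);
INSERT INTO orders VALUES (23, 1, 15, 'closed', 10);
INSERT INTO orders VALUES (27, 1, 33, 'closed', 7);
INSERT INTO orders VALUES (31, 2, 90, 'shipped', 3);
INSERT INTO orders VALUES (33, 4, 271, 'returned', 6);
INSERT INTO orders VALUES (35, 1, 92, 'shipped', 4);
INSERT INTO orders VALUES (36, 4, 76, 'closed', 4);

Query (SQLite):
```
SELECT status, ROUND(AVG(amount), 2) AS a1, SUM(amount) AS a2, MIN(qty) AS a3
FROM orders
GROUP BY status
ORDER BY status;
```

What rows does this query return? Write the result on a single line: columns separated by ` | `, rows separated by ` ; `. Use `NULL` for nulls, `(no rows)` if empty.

closed | 56 | 224 | 3 ; returned | 217.33 | 652 | 1 ; shipped | 101.4 | 507 | 2

Group orders by status.
Per group compute: ROUND(AVG(amount), 2), SUM(amount), MIN(qty).
  closed: ids {13, 23, 27, 36} → ROUND(AVG(amount), 2)=56, SUM(amount)=224, MIN(qty)=3
  returned: ids {6, 14, 33} → ROUND(AVG(amount), 2)=217.33, SUM(amount)=652, MIN(qty)=1
  shipped: ids {1, 4, 19, 31, 35} → ROUND(AVG(amount), 2)=101.4, SUM(amount)=507, MIN(qty)=2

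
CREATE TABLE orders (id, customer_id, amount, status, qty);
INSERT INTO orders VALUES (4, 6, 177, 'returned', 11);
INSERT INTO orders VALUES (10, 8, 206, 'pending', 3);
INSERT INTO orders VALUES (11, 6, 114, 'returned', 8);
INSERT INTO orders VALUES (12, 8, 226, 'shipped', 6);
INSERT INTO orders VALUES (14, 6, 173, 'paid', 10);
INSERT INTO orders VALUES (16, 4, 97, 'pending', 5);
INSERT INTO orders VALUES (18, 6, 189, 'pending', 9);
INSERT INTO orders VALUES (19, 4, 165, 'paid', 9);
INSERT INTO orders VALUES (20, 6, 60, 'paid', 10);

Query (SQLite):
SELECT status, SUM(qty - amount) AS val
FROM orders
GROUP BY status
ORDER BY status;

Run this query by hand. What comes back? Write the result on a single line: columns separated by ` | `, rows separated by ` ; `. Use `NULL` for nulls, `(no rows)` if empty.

For each row compute qty - amount.
Group by status; take SUM of the expression per group.
  paid: ids {14, 19, 20} → SUM(qty - amount)=-369
  pending: ids {10, 16, 18} → SUM(qty - amount)=-475
  returned: ids {4, 11} → SUM(qty - amount)=-272
  shipped: ids {12} → SUM(qty - amount)=-220

paid | -369 ; pending | -475 ; returned | -272 ; shipped | -220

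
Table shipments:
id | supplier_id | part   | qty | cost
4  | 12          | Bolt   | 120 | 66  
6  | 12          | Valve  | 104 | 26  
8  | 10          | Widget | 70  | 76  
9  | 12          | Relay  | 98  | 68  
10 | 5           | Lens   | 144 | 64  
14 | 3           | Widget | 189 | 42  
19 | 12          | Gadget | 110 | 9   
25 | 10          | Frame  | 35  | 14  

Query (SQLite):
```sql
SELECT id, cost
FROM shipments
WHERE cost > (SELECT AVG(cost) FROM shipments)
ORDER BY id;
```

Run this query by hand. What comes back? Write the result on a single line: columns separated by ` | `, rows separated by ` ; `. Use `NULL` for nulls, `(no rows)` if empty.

Scalar subquery: AVG(cost) over all shipments rows = 45.625.
Keep rows where cost > that value.

4 | 66 ; 8 | 76 ; 9 | 68 ; 10 | 64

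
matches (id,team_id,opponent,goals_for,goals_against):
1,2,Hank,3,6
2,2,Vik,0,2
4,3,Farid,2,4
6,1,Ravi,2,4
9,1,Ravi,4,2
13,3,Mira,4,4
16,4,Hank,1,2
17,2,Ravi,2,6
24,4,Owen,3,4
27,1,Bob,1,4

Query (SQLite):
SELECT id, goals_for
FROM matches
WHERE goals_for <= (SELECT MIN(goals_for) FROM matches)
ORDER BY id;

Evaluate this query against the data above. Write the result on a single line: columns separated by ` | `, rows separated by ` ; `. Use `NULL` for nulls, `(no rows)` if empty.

2 | 0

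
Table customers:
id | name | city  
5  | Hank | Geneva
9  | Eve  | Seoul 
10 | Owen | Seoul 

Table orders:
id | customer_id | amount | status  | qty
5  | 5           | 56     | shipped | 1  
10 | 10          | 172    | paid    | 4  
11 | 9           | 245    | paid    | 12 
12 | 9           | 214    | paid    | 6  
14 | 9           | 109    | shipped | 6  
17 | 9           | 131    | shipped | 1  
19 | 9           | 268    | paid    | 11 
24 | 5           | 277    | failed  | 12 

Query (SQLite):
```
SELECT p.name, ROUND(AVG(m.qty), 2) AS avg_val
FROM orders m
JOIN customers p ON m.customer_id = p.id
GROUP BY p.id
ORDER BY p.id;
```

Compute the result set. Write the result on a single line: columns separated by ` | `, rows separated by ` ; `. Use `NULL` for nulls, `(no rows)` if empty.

Join each orders row to its customers via customer_id.
Group joined rows by customers.id; compute ROUND(AVG(m.qty), 2) per group.
  5: ids {5, 24} → ROUND(AVG(m.qty), 2)=6.5
  9: ids {11, 12, 14, 17, 19} → ROUND(AVG(m.qty), 2)=7.2
  10: ids {10} → ROUND(AVG(m.qty), 2)=4

Hank | 6.5 ; Eve | 7.2 ; Owen | 4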